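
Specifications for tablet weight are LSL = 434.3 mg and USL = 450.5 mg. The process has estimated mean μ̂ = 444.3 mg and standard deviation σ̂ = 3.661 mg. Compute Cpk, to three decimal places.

0.565

Cpu = (USL − μ̂) / (3σ̂) = (450.5 − 444.3) / (3 × 3.661) = 0.5645; Cpl = (μ̂ − LSL) / (3σ̂) = (444.3 − 434.3) / (3 × 3.661) = 0.9105; Cpk = min(Cpu, Cpl) = 0.5645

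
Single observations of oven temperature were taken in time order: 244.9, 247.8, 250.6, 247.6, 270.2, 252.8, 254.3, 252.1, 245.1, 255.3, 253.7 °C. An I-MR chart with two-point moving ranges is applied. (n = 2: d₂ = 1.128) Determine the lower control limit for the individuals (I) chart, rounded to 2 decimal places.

233.28

X̄ = (244.9 + 247.8 + 250.6 + 247.6 + 270.2 + 252.8 + 254.3 + 252.1 + 245.1 + 255.3 + 253.7) / 11 = 252.2182
Moving ranges: 2.9, 2.8, 3.0, 22.6, 17.4, 1.5, 2.2, 7.0, 10.2, 1.6; M̄R̄ = 71.2000 / 10 = 7.1200
LCL = X̄ − 3·M̄R̄/d₂ = 252.2182 − 3 × 7.1200 / 1.128 = 233.2820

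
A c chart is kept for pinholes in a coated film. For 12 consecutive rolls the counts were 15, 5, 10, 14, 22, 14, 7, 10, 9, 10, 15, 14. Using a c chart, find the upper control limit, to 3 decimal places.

22.512

c̄ = (15 + 5 + 10 + 14 + 22 + 14 + 7 + 10 + 9 + 10 + 15 + 14) / 12 = 145 / 12 = 12.0833
UCL = c̄ + 3√c̄ = 12.0833 + 3 × √12.0833 = 12.0833 + 3 × 3.4761 = 22.5117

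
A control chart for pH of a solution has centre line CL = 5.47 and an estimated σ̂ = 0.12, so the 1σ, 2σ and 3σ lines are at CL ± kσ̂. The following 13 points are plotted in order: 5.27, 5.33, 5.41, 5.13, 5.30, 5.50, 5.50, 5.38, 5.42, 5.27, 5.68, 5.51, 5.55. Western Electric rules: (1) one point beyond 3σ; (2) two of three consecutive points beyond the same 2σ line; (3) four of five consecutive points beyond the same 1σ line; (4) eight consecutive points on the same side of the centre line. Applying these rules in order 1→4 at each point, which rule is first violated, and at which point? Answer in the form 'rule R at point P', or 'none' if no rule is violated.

Zone of each point (C = within 1σ̂, B = 1σ̂–2σ̂, A = 2σ̂–3σ̂, * = beyond 3σ̂; sign = side of CL): 1:-B, 2:-B, 3:-C, 4:-A, 5:-B, 6:+C, 7:+C, 8:-C, 9:-C, 10:-B, 11:+B, 12:+C, 13:+C
Rule 3 (four of five consecutive points beyond the same 1σ limit) is satisfied at point 5.

rule 3 at point 5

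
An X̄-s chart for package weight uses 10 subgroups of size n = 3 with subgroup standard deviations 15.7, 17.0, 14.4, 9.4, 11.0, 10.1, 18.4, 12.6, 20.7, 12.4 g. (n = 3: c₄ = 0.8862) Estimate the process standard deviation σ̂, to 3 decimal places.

15.990

s̄ = (15.7 + 17.0 + 14.4 + 9.4 + 11.0 + 10.1 + 18.4 + 12.6 + 20.7 + 12.4) / 10 = 14.1700
σ̂ = s̄ / c₄ = 14.1700 / 0.8862 = 15.9896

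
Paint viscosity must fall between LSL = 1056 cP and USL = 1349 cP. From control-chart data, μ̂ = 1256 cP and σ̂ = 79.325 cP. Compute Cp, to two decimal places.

0.62

Cp = (USL − LSL) / (6σ̂) = (1349 − 1056) / (6 × 79.325) = 293.0000 / 475.9500 = 0.6156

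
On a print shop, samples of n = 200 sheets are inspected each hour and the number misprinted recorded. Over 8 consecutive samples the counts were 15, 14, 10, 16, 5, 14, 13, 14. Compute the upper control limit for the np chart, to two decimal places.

p̄ = Σdᵢ / (k·n) = 101 / (8 × 200) = 0.06313
UCL = np̄ + 3·√(np̄(1−p̄)) = 12.6250 + 3 × √(12.6250×0.93688) = 12.6250 + 3 × 3.4392 = 22.9426

22.94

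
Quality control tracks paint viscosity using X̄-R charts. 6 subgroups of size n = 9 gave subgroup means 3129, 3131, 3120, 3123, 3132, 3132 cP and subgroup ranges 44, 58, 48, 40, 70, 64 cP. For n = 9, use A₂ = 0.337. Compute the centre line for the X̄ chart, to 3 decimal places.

3127.833

X̄̄ = (3129 + 3131 + 3120 + 3123 + 3132 + 3132) / 6 = 18767.0000 / 6 = 3127.8333
CL = X̄̄ = 3127.8333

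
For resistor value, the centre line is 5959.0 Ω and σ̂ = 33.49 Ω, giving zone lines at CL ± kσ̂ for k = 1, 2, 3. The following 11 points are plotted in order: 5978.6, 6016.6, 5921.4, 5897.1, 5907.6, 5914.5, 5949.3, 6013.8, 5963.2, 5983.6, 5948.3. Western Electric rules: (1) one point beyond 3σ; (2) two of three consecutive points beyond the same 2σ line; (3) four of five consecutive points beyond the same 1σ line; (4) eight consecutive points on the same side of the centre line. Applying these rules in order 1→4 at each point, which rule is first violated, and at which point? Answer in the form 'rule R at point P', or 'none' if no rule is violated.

rule 3 at point 6

Zone of each point (C = within 1σ̂, B = 1σ̂–2σ̂, A = 2σ̂–3σ̂, * = beyond 3σ̂; sign = side of CL): 1:+C, 2:+B, 3:-B, 4:-B, 5:-B, 6:-B, 7:-C, 8:+B, 9:+C, 10:+C, 11:-C
Rule 3 (four of five consecutive points beyond the same 1σ limit) is satisfied at point 6.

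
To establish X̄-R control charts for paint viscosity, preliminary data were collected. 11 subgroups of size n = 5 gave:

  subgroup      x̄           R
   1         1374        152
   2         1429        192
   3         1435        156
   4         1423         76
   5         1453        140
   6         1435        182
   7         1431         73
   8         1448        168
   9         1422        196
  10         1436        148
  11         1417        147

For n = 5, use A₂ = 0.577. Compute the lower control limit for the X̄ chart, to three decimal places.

1342.045

X̄̄ = (1374 + 1429 + 1435 + 1423 + 1453 + 1435 + 1431 + 1448 + 1422 + 1436 + 1417) / 11 = 15703.0000 / 11 = 1427.5455
R̄ = (152 + 192 + 156 + 76 + 140 + 182 + 73 + 168 + 196 + 148 + 147) / 11 = 1630.0000 / 11 = 148.1818
LCL = X̄̄ − A₂·R̄ = 1427.5455 − 0.577 × 148.1818 = 1342.0445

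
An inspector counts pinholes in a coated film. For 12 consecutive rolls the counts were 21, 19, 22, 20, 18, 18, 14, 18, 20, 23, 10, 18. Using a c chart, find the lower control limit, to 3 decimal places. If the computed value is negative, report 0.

5.542

c̄ = (21 + 19 + 22 + 20 + 18 + 18 + 14 + 18 + 20 + 23 + 10 + 18) / 12 = 221 / 12 = 18.4167
LCL = c̄ − 3√c̄ = 18.4167 − 3 × 4.2915 = 5.5423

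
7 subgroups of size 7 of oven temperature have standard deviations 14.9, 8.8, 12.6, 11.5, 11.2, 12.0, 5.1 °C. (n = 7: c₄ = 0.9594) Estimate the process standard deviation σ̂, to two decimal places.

s̄ = (14.9 + 8.8 + 12.6 + 11.5 + 11.2 + 12.0 + 5.1) / 7 = 10.8714
σ̂ = s̄ / c₄ = 10.8714 / 0.9594 = 11.3315

11.33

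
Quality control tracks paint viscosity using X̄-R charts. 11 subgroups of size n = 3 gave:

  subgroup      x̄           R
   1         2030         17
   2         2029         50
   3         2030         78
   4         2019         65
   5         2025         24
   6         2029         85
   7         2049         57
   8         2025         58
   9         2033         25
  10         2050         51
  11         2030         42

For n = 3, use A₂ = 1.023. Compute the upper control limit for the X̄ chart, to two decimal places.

2083.06

X̄̄ = (2030 + 2029 + 2030 + 2019 + 2025 + 2029 + 2049 + 2025 + 2033 + 2050 + 2030) / 11 = 22349.0000 / 11 = 2031.7273
R̄ = (17 + 50 + 78 + 65 + 24 + 85 + 57 + 58 + 25 + 51 + 42) / 11 = 552.0000 / 11 = 50.1818
UCL = X̄̄ + A₂·R̄ = 2031.7273 + 1.023 × 50.1818 = 2083.0633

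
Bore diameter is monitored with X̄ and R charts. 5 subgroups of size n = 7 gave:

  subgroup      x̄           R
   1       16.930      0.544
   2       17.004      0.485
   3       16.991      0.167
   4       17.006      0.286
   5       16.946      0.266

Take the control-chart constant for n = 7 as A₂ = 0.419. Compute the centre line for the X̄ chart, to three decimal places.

16.975

X̄̄ = (16.930 + 17.004 + 16.991 + 17.006 + 16.946) / 5 = 84.8770 / 5 = 16.9754
CL = X̄̄ = 16.9754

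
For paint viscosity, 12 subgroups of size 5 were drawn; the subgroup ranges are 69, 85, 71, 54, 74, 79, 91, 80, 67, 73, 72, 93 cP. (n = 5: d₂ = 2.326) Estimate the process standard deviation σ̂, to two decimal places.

32.53

R̄ = (69 + 85 + 71 + 54 + 74 + 79 + 91 + 80 + 67 + 73 + 72 + 93) / 12 = 75.6667
σ̂ = R̄ / d₂ = 75.6667 / 2.326 = 32.5308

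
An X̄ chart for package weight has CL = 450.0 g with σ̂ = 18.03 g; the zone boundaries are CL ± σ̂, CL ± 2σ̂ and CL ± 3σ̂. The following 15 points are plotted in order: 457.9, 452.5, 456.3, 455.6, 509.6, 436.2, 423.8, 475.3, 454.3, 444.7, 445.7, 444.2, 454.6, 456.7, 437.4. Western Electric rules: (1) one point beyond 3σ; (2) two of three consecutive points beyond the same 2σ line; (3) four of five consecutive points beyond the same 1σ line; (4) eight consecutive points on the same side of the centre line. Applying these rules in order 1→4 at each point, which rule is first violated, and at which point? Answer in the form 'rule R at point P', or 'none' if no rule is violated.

rule 1 at point 5

Zone of each point (C = within 1σ̂, B = 1σ̂–2σ̂, A = 2σ̂–3σ̂, * = beyond 3σ̂; sign = side of CL): 1:+C, 2:+C, 3:+C, 4:+C, 5:+*, 6:-C, 7:-B, 8:+B, 9:+C, 10:-C, 11:-C, 12:-C, 13:+C, 14:+C, 15:-C
Rule 1 (one point beyond the 3σ limits) is satisfied at point 5.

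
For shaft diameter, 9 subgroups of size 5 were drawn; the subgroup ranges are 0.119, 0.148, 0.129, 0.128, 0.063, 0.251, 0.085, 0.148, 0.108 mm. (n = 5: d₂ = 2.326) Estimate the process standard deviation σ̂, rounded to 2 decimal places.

0.06

R̄ = (0.119 + 0.148 + 0.129 + 0.128 + 0.063 + 0.251 + 0.085 + 0.148 + 0.108) / 9 = 0.1310
σ̂ = R̄ / d₂ = 0.1310 / 2.326 = 0.0563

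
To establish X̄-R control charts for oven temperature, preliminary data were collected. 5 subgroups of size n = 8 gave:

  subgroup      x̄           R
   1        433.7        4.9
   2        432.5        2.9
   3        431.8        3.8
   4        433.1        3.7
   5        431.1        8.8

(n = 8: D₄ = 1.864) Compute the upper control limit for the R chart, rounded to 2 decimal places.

R̄ = (4.9 + 2.9 + 3.8 + 3.7 + 8.8) / 5 = 24.1000 / 5 = 4.8200
UCL_R = D₄·R̄ = 1.864 × 4.8200 = 8.9845

8.98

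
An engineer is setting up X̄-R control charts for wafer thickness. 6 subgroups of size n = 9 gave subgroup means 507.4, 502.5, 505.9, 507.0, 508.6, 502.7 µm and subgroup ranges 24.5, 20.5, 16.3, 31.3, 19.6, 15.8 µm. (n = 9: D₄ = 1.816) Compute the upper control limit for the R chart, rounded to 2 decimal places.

R̄ = (24.5 + 20.5 + 16.3 + 31.3 + 19.6 + 15.8) / 6 = 128.0000 / 6 = 21.3333
UCL_R = D₄·R̄ = 1.816 × 21.3333 = 38.7413

38.74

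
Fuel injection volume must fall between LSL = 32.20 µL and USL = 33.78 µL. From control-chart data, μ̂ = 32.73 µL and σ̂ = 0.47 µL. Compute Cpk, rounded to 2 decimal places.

Cpu = (USL − μ̂) / (3σ̂) = (33.78 − 32.73) / (3 × 0.47) = 0.7447; Cpl = (μ̂ − LSL) / (3σ̂) = (32.73 − 32.20) / (3 × 0.47) = 0.3759; Cpk = min(Cpu, Cpl) = 0.3759

0.38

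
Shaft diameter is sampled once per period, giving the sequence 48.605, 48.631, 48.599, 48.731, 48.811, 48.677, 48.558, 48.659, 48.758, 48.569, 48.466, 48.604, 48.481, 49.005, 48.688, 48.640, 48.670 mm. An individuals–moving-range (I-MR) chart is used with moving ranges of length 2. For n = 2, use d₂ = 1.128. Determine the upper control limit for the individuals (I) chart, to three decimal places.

X̄ = (48.605 + 48.631 + 48.599 + 48.731 + 48.811 + 48.677 + 48.558 + 48.659 + 48.758 + 48.569 + 48.466 + 48.604 + 48.481 + 49.005 + 48.688 + 48.640 + 48.670) / 17 = 48.6560
Moving ranges: 0.026, 0.032, 0.132, 0.080, 0.134, 0.119, 0.101, 0.099, 0.189, 0.103, 0.138, 0.123, 0.524, 0.317, 0.048, 0.030; M̄R̄ = 2.1950 / 16 = 0.1372
UCL = X̄ + 3·M̄R̄/d₂ = 48.6560 + 3 × 0.1372 / 1.128 = 49.0209

49.021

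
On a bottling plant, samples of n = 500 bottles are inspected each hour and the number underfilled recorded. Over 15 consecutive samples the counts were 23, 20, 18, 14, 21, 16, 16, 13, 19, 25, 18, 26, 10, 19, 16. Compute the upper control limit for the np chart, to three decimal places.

p̄ = Σdᵢ / (k·n) = 274 / (15 × 500) = 0.03653
UCL = np̄ + 3·√(np̄(1−p̄)) = 18.2667 + 3 × √(18.2667×0.96347) = 18.2667 + 3 × 4.1952 = 30.8521

30.852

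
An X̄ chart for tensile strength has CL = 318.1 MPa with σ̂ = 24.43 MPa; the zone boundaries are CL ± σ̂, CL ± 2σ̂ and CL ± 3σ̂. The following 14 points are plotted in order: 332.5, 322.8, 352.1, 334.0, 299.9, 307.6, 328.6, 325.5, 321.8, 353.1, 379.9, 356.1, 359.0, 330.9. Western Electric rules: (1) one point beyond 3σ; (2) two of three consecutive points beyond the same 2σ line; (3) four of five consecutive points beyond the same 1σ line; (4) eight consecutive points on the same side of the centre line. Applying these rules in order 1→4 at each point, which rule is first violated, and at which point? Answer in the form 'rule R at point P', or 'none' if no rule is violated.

rule 3 at point 13

Zone of each point (C = within 1σ̂, B = 1σ̂–2σ̂, A = 2σ̂–3σ̂, * = beyond 3σ̂; sign = side of CL): 1:+C, 2:+C, 3:+B, 4:+C, 5:-C, 6:-C, 7:+C, 8:+C, 9:+C, 10:+B, 11:+A, 12:+B, 13:+B, 14:+C
Rule 3 (four of five consecutive points beyond the same 1σ limit) is satisfied at point 13.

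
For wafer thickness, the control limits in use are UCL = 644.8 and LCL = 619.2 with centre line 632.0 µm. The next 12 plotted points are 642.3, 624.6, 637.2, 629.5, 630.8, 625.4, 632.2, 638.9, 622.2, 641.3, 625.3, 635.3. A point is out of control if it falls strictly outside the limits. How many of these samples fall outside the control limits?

All 12 points lie within [619.2, 644.8].

0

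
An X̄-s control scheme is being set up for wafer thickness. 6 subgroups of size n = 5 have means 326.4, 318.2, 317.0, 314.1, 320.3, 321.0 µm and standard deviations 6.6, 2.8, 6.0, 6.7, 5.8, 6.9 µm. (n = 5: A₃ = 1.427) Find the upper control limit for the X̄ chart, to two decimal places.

327.78

X̄̄ = (326.4 + 318.2 + 317.0 + 314.1 + 320.3 + 321.0) / 6 = 319.5000
s̄ = (6.6 + 2.8 + 6.0 + 6.7 + 5.8 + 6.9) / 6 = 5.8000
UCL = X̄̄ + A₃·s̄ = 319.5000 + 1.427 × 5.8000 = 327.7766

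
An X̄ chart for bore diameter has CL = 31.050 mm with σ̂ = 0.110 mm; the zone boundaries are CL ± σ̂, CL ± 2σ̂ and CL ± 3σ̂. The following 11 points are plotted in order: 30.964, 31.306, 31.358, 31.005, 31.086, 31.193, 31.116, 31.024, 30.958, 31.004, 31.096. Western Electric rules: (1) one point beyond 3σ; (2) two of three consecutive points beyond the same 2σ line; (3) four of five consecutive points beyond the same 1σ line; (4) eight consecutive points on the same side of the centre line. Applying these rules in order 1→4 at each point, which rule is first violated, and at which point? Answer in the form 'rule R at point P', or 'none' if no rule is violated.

Zone of each point (C = within 1σ̂, B = 1σ̂–2σ̂, A = 2σ̂–3σ̂, * = beyond 3σ̂; sign = side of CL): 1:-C, 2:+A, 3:+A, 4:-C, 5:+C, 6:+B, 7:+C, 8:-C, 9:-C, 10:-C, 11:+C
Rule 2 (two of three consecutive points beyond the same 2σ limit) is satisfied at point 3.

rule 2 at point 3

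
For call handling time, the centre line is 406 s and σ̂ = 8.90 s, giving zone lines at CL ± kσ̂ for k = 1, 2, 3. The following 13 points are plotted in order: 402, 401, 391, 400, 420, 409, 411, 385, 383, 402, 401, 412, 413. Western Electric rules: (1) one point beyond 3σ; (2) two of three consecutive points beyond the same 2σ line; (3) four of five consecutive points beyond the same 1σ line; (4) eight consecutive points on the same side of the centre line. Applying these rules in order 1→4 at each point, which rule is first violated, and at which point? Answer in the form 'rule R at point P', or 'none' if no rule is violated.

rule 2 at point 9

Zone of each point (C = within 1σ̂, B = 1σ̂–2σ̂, A = 2σ̂–3σ̂, * = beyond 3σ̂; sign = side of CL): 1:-C, 2:-C, 3:-B, 4:-C, 5:+B, 6:+C, 7:+C, 8:-A, 9:-A, 10:-C, 11:-C, 12:+C, 13:+C
Rule 2 (two of three consecutive points beyond the same 2σ limit) is satisfied at point 9.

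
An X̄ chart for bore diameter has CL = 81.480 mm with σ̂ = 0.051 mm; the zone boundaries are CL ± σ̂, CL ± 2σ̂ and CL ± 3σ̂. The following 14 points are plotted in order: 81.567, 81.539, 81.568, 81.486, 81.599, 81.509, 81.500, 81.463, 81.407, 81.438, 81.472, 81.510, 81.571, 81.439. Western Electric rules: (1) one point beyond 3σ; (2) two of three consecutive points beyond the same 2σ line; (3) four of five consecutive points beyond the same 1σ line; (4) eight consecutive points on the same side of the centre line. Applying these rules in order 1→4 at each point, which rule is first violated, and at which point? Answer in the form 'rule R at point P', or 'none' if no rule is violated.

Zone of each point (C = within 1σ̂, B = 1σ̂–2σ̂, A = 2σ̂–3σ̂, * = beyond 3σ̂; sign = side of CL): 1:+B, 2:+B, 3:+B, 4:+C, 5:+A, 6:+C, 7:+C, 8:-C, 9:-B, 10:-C, 11:-C, 12:+C, 13:+B, 14:-C
Rule 3 (four of five consecutive points beyond the same 1σ limit) is satisfied at point 5.

rule 3 at point 5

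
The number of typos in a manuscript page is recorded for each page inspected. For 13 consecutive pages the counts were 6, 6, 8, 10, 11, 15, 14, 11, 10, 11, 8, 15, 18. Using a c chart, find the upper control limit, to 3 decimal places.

20.950

c̄ = (6 + 6 + 8 + 10 + 11 + 15 + 14 + 11 + 10 + 11 + 8 + 15 + 18) / 13 = 143 / 13 = 11.0000
UCL = c̄ + 3√c̄ = 11.0000 + 3 × √11.0000 = 11.0000 + 3 × 3.3166 = 20.9499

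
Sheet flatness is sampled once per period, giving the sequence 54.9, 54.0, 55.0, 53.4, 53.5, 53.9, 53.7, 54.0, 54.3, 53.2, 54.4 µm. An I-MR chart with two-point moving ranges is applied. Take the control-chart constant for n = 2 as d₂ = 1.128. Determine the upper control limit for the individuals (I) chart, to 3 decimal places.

55.916

X̄ = (54.9 + 54.0 + 55.0 + 53.4 + 53.5 + 53.9 + 53.7 + 54.0 + 54.3 + 53.2 + 54.4) / 11 = 54.0273
Moving ranges: 0.9, 1.0, 1.6, 0.1, 0.4, 0.2, 0.3, 0.3, 1.1, 1.2; M̄R̄ = 7.1000 / 10 = 0.7100
UCL = X̄ + 3·M̄R̄/d₂ = 54.0273 + 3 × 0.7100 / 1.128 = 55.9156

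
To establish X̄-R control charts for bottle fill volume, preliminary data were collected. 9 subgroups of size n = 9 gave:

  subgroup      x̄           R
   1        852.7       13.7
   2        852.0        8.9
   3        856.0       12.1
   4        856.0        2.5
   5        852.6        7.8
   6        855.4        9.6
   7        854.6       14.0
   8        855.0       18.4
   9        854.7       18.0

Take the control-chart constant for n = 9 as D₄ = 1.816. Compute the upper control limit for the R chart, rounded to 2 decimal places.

21.19

R̄ = (13.7 + 8.9 + 12.1 + 2.5 + 7.8 + 9.6 + 14.0 + 18.4 + 18.0) / 9 = 105.0000 / 9 = 11.6667
UCL_R = D₄·R̄ = 1.816 × 11.6667 = 21.1867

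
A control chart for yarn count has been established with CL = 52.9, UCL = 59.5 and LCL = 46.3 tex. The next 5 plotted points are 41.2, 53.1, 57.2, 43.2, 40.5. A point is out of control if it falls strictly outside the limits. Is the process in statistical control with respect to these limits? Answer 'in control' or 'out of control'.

out of control

Compare each point to [46.3, 59.5]: sample 1 = 41.2 < LCL; sample 4 = 43.2 < LCL; sample 5 = 40.5 < LCL.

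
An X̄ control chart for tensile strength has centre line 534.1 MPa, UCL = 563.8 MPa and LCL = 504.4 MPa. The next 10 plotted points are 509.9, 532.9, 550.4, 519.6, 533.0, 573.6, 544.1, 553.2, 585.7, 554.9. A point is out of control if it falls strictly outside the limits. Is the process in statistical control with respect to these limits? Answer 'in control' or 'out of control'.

Compare each point to [504.4, 563.8]: sample 6 = 573.6 > UCL; sample 9 = 585.7 > UCL.

out of control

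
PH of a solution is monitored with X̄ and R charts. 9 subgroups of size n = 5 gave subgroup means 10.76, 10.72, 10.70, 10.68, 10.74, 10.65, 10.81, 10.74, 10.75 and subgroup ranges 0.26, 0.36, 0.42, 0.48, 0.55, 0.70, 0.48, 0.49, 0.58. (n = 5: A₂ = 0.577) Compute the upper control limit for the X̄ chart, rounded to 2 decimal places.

X̄̄ = (10.76 + 10.72 + 10.70 + 10.68 + 10.74 + 10.65 + 10.81 + 10.74 + 10.75) / 9 = 96.5500 / 9 = 10.7278
R̄ = (0.26 + 0.36 + 0.42 + 0.48 + 0.55 + 0.70 + 0.48 + 0.49 + 0.58) / 9 = 4.3200 / 9 = 0.4800
UCL = X̄̄ + A₂·R̄ = 10.7278 + 0.577 × 0.4800 = 11.0047

11.00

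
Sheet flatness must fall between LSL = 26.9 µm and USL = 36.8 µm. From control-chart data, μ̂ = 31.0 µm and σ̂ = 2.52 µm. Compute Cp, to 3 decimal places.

Cp = (USL − LSL) / (6σ̂) = (36.8 − 26.9) / (6 × 2.52) = 9.9000 / 15.1200 = 0.6548

0.655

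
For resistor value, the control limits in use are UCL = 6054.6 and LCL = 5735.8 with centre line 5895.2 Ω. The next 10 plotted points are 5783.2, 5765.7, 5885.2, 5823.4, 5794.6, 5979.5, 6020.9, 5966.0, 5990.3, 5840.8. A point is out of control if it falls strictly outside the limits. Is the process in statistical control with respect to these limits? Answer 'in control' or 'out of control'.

in control

All 10 points lie within [5735.8, 6054.6].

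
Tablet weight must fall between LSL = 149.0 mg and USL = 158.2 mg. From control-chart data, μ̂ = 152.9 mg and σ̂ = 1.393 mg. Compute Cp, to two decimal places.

Cp = (USL − LSL) / (6σ̂) = (158.2 − 149.0) / (6 × 1.393) = 9.2000 / 8.3580 = 1.1007

1.10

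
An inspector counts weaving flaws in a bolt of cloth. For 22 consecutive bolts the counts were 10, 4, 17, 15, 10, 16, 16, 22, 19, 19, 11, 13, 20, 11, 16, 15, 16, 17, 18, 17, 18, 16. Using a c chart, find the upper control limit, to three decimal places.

c̄ = (10 + 4 + 17 + 15 + 10 + 16 + 16 + 22 + 19 + 19 + 11 + 13 + 20 + 11 + 16 + 15 + 16 + 17 + 18 + 17 + 18 + 16) / 22 = 336 / 22 = 15.2727
UCL = c̄ + 3√c̄ = 15.2727 + 3 × √15.2727 = 15.2727 + 3 × 3.9080 = 26.9968

26.997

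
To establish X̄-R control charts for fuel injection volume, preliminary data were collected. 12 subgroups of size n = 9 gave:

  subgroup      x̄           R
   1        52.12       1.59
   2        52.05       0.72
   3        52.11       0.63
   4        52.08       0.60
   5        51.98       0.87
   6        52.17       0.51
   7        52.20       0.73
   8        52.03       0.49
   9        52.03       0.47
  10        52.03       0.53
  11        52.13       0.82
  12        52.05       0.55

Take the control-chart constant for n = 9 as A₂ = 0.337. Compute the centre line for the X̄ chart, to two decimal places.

X̄̄ = (52.12 + 52.05 + 52.11 + 52.08 + 51.98 + 52.17 + 52.20 + 52.03 + 52.03 + 52.03 + 52.13 + 52.05) / 12 = 624.9800 / 12 = 52.0817
CL = X̄̄ = 52.0817

52.08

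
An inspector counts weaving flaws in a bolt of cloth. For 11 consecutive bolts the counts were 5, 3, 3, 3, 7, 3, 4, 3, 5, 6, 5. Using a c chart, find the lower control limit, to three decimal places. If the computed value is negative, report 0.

c̄ = (5 + 3 + 3 + 3 + 7 + 3 + 4 + 3 + 5 + 6 + 5) / 11 = 47 / 11 = 4.2727
LCL = c̄ − 3√c̄ = 4.2727 − 3 × 2.0671 = -1.9284 → 0 (cannot be negative)

0.000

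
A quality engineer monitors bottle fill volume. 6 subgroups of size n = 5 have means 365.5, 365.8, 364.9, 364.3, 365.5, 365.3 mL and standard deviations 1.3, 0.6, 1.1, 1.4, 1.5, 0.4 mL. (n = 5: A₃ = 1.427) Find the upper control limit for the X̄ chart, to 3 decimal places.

X̄̄ = (365.5 + 365.8 + 364.9 + 364.3 + 365.5 + 365.3) / 6 = 365.2167
s̄ = (1.3 + 0.6 + 1.1 + 1.4 + 1.5 + 0.4) / 6 = 1.0500
UCL = X̄̄ + A₃·s̄ = 365.2167 + 1.427 × 1.0500 = 366.7150

366.715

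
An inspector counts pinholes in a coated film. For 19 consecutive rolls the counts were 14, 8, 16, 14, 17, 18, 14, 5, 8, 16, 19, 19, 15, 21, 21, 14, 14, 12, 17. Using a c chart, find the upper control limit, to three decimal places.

26.400

c̄ = (14 + 8 + 16 + 14 + 17 + 18 + 14 + 5 + 8 + 16 + 19 + 19 + 15 + 21 + 21 + 14 + 14 + 12 + 17) / 19 = 282 / 19 = 14.8421
UCL = c̄ + 3√c̄ = 14.8421 + 3 × √14.8421 = 14.8421 + 3 × 3.8525 = 26.3997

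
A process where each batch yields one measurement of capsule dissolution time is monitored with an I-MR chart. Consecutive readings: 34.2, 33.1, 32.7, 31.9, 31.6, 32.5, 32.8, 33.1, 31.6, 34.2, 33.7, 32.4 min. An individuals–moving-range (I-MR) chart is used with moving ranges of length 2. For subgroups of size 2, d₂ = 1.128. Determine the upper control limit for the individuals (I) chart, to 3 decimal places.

35.234

X̄ = (34.2 + 33.1 + 32.7 + 31.9 + 31.6 + 32.5 + 32.8 + 33.1 + 31.6 + 34.2 + 33.7 + 32.4) / 12 = 32.8167
Moving ranges: 1.1, 0.4, 0.8, 0.3, 0.9, 0.3, 0.3, 1.5, 2.6, 0.5, 1.3; M̄R̄ = 10.0000 / 11 = 0.9091
UCL = X̄ + 3·M̄R̄/d₂ = 32.8167 + 3 × 0.9091 / 1.128 = 35.2345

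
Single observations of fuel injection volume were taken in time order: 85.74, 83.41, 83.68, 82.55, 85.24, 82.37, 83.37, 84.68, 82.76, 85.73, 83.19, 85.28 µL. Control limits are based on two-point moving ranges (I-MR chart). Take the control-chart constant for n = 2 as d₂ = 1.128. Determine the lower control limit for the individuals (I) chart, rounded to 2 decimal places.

78.89

X̄ = (85.74 + 83.41 + 83.68 + 82.55 + 85.24 + 82.37 + 83.37 + 84.68 + 82.76 + 85.73 + 83.19 + 85.28) / 12 = 84.0000
Moving ranges: 2.33, 0.27, 1.13, 2.69, 2.87, 1.00, 1.31, 1.92, 2.97, 2.54, 2.09; M̄R̄ = 21.1200 / 11 = 1.9200
LCL = X̄ − 3·M̄R̄/d₂ = 84.0000 − 3 × 1.9200 / 1.128 = 78.8936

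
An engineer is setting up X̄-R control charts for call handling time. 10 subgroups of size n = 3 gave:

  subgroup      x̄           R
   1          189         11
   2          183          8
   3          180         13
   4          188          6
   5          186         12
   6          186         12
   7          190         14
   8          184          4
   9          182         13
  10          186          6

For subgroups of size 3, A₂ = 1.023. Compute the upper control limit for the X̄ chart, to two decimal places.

195.53

X̄̄ = (189 + 183 + 180 + 188 + 186 + 186 + 190 + 184 + 182 + 186) / 10 = 1854.0000 / 10 = 185.4000
R̄ = (11 + 8 + 13 + 6 + 12 + 12 + 14 + 4 + 13 + 6) / 10 = 99.0000 / 10 = 9.9000
UCL = X̄̄ + A₂·R̄ = 185.4000 + 1.023 × 9.9000 = 195.5277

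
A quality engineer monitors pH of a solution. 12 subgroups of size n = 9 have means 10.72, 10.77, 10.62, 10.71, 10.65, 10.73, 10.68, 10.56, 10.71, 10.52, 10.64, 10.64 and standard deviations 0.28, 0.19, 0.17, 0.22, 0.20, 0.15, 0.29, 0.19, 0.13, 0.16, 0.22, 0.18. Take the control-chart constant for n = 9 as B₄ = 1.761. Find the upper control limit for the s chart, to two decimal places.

s̄ = (0.28 + 0.19 + 0.17 + 0.22 + 0.20 + 0.15 + 0.29 + 0.19 + 0.13 + 0.16 + 0.22 + 0.18) / 12 = 0.1983
UCL_s = B₄·s̄ = 1.761 × 0.1983 = 0.3493

0.35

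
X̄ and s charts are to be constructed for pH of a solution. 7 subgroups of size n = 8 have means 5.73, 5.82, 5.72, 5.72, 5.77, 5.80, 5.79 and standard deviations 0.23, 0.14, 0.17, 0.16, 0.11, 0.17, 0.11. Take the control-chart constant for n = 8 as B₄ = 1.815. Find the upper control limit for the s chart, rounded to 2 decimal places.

0.28

s̄ = (0.23 + 0.14 + 0.17 + 0.16 + 0.11 + 0.17 + 0.11) / 7 = 0.1557
UCL_s = B₄·s̄ = 1.815 × 0.1557 = 0.2826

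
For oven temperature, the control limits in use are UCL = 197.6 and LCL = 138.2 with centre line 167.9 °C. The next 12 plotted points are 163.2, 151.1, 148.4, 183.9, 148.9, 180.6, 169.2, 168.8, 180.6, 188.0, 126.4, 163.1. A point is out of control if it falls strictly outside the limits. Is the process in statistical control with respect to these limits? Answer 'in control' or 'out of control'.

Compare each point to [138.2, 197.6]: sample 11 = 126.4 < LCL.

out of control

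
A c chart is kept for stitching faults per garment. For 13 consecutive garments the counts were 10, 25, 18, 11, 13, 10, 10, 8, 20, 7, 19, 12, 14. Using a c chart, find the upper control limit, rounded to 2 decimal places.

c̄ = (10 + 25 + 18 + 11 + 13 + 10 + 10 + 8 + 20 + 7 + 19 + 12 + 14) / 13 = 177 / 13 = 13.6154
UCL = c̄ + 3√c̄ = 13.6154 + 3 × √13.6154 = 13.6154 + 3 × 3.6899 = 24.6851

24.69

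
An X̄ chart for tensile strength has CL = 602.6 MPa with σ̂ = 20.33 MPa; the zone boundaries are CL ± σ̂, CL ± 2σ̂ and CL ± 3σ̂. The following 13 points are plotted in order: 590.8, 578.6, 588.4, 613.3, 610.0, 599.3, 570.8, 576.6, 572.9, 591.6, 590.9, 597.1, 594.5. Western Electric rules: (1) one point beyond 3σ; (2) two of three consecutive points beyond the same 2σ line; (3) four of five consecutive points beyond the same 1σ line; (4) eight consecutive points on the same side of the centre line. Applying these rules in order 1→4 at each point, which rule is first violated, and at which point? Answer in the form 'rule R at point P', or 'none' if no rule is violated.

Zone of each point (C = within 1σ̂, B = 1σ̂–2σ̂, A = 2σ̂–3σ̂, * = beyond 3σ̂; sign = side of CL): 1:-C, 2:-B, 3:-C, 4:+C, 5:+C, 6:-C, 7:-B, 8:-B, 9:-B, 10:-C, 11:-C, 12:-C, 13:-C
Rule 4 (eight consecutive points on the same side of the centre line) is satisfied at point 13.

rule 4 at point 13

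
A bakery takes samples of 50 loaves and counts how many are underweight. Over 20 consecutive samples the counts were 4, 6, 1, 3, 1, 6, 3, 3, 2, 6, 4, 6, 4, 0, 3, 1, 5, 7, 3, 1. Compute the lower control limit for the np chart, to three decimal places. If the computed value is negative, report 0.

p̄ = Σdᵢ / (k·n) = 69 / (20 × 50) = 0.06900
LCL = np̄ − 3·√(np̄(1−p̄)) = 3.4500 − 3 × 1.7922 = -1.9266 → 0 (negative, so LCL = 0)

0.000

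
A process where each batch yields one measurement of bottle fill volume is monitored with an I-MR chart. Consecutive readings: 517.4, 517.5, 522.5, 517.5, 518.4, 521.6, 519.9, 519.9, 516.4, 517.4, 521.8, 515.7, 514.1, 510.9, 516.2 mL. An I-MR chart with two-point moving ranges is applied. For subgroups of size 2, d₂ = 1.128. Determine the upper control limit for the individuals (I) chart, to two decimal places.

X̄ = (517.4 + 517.5 + 522.5 + 517.5 + 518.4 + 521.6 + 519.9 + 519.9 + 516.4 + 517.4 + 521.8 + 515.7 + 514.1 + 510.9 + 516.2) / 15 = 517.8133
Moving ranges: 0.1, 5.0, 5.0, 0.9, 3.2, 1.7, 0.0, 3.5, 1.0, 4.4, 6.1, 1.6, 3.2, 5.3; M̄R̄ = 41.0000 / 14 = 2.9286
UCL = X̄ + 3·M̄R̄/d₂ = 517.8133 + 3 × 2.9286 / 1.128 = 525.6021

525.60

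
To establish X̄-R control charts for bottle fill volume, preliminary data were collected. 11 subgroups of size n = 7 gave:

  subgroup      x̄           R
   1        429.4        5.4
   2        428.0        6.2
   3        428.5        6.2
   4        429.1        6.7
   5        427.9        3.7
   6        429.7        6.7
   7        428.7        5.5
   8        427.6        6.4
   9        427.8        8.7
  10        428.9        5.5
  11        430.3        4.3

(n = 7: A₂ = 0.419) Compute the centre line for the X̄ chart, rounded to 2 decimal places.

X̄̄ = (429.4 + 428.0 + 428.5 + 429.1 + 427.9 + 429.7 + 428.7 + 427.6 + 427.8 + 428.9 + 430.3) / 11 = 4715.9000 / 11 = 428.7182
CL = X̄̄ = 428.7182

428.72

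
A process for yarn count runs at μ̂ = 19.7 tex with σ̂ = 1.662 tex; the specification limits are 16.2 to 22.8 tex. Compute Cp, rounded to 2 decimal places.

Cp = (USL − LSL) / (6σ̂) = (22.8 − 16.2) / (6 × 1.662) = 6.6000 / 9.9720 = 0.6619

0.66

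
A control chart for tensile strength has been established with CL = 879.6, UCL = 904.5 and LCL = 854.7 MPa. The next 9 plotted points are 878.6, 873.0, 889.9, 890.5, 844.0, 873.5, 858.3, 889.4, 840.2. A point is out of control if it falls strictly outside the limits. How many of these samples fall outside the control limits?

Compare each point to [854.7, 904.5]: sample 5 = 844.0 < LCL; sample 9 = 840.2 < LCL.

2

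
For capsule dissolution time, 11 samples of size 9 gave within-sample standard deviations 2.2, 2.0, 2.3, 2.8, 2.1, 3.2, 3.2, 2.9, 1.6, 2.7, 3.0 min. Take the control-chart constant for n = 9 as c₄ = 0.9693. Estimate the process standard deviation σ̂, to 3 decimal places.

s̄ = (2.2 + 2.0 + 2.3 + 2.8 + 2.1 + 3.2 + 3.2 + 2.9 + 1.6 + 2.7 + 3.0) / 11 = 2.5455
σ̂ = s̄ / c₄ = 2.5455 / 0.9693 = 2.6261

2.626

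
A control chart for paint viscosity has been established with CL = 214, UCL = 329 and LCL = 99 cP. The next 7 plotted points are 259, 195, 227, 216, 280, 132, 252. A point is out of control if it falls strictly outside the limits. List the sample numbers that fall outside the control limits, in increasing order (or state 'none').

none

All 7 points lie within [99, 329].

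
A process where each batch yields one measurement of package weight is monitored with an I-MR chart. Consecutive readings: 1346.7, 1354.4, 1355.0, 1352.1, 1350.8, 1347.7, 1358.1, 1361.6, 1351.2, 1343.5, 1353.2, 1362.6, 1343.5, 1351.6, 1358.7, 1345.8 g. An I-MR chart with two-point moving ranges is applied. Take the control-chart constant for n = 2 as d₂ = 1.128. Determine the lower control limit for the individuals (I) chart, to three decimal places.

1332.086

X̄ = (1346.7 + 1354.4 + 1355.0 + 1352.1 + 1350.8 + 1347.7 + 1358.1 + 1361.6 + 1351.2 + 1343.5 + 1353.2 + 1362.6 + 1343.5 + 1351.6 + 1358.7 + 1345.8) / 16 = 1352.2812
Moving ranges: 7.7, 0.6, 2.9, 1.3, 3.1, 10.4, 3.5, 10.4, 7.7, 9.7, 9.4, 19.1, 8.1, 7.1, 12.9; M̄R̄ = 113.9000 / 15 = 7.5933
LCL = X̄ − 3·M̄R̄/d₂ = 1352.2812 − 3 × 7.5933 / 1.128 = 1332.0862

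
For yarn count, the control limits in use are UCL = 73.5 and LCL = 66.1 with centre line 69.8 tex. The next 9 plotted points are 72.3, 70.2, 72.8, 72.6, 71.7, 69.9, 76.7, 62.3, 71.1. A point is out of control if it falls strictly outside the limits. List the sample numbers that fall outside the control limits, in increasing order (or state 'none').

7, 8

Compare each point to [66.1, 73.5]: sample 7 = 76.7 > UCL; sample 8 = 62.3 < LCL.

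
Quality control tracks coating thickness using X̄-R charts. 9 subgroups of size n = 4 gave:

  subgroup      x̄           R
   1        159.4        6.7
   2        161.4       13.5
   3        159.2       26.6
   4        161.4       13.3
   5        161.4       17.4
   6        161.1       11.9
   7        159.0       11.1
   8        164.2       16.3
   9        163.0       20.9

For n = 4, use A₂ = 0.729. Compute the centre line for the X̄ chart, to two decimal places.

161.12

X̄̄ = (159.4 + 161.4 + 159.2 + 161.4 + 161.4 + 161.1 + 159.0 + 164.2 + 163.0) / 9 = 1450.1000 / 9 = 161.1222
CL = X̄̄ = 161.1222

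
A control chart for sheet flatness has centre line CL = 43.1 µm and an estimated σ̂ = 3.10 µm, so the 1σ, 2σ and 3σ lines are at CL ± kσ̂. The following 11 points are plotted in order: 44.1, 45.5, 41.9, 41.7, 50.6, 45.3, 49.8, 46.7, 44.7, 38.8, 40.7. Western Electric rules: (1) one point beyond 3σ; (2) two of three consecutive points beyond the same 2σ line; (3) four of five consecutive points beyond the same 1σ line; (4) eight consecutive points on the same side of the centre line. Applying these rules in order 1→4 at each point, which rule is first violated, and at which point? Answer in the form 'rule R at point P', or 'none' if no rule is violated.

rule 2 at point 7

Zone of each point (C = within 1σ̂, B = 1σ̂–2σ̂, A = 2σ̂–3σ̂, * = beyond 3σ̂; sign = side of CL): 1:+C, 2:+C, 3:-C, 4:-C, 5:+A, 6:+C, 7:+A, 8:+B, 9:+C, 10:-B, 11:-C
Rule 2 (two of three consecutive points beyond the same 2σ limit) is satisfied at point 7.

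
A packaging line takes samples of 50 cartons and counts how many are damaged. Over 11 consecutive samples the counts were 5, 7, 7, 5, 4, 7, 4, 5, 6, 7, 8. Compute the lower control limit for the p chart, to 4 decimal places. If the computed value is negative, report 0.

0.0000

p̄ = Σdᵢ / (k·n) = 65 / (11 × 50) = 0.11818
LCL = p̄ − 3·√(p̄(1−p̄)/n) = 0.11818 − 3 × 0.04565 = -0.01878 → 0 (negative, so LCL = 0)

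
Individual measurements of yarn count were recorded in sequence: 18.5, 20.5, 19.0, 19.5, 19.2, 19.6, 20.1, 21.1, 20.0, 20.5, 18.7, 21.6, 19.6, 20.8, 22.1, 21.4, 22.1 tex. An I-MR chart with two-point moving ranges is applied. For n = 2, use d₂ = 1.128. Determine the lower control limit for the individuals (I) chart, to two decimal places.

X̄ = (18.5 + 20.5 + 19.0 + 19.5 + 19.2 + 19.6 + 20.1 + 21.1 + 20.0 + 20.5 + 18.7 + 21.6 + 19.6 + 20.8 + 22.1 + 21.4 + 22.1) / 17 = 20.2529
Moving ranges: 2.0, 1.5, 0.5, 0.3, 0.4, 0.5, 1.0, 1.1, 0.5, 1.8, 2.9, 2.0, 1.2, 1.3, 0.7, 0.7; M̄R̄ = 18.4000 / 16 = 1.1500
LCL = X̄ − 3·M̄R̄/d₂ = 20.2529 − 3 × 1.1500 / 1.128 = 17.1944

17.19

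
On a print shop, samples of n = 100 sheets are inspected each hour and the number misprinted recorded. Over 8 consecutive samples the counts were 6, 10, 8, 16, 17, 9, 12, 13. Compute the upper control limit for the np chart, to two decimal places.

20.90

p̄ = Σdᵢ / (k·n) = 91 / (8 × 100) = 0.11375
UCL = np̄ + 3·√(np̄(1−p̄)) = 11.3750 + 3 × √(11.3750×0.88625) = 11.3750 + 3 × 3.1751 = 20.9002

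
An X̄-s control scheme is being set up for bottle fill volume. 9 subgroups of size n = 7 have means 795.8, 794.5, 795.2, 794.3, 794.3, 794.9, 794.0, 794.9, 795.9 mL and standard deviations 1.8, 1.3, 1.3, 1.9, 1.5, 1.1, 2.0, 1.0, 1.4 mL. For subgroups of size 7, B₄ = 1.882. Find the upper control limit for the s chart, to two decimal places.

2.78

s̄ = (1.8 + 1.3 + 1.3 + 1.9 + 1.5 + 1.1 + 2.0 + 1.0 + 1.4) / 9 = 1.4778
UCL_s = B₄·s̄ = 1.882 × 1.4778 = 2.7812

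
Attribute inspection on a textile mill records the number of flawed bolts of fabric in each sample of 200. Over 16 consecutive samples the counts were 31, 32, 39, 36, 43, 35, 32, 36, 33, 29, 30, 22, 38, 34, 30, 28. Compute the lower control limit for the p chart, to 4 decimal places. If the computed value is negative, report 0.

0.0863

p̄ = Σdᵢ / (k·n) = 528 / (16 × 200) = 0.16500
LCL = p̄ − 3·√(p̄(1−p̄)/n) = 0.16500 − 3 × 0.02625 = 0.08626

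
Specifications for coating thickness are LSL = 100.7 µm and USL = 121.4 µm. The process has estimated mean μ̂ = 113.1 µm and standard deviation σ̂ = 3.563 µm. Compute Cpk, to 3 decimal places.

0.776

Cpu = (USL − μ̂) / (3σ̂) = (121.4 − 113.1) / (3 × 3.563) = 0.7765; Cpl = (μ̂ − LSL) / (3σ̂) = (113.1 − 100.7) / (3 × 3.563) = 1.1601; Cpk = min(Cpu, Cpl) = 0.7765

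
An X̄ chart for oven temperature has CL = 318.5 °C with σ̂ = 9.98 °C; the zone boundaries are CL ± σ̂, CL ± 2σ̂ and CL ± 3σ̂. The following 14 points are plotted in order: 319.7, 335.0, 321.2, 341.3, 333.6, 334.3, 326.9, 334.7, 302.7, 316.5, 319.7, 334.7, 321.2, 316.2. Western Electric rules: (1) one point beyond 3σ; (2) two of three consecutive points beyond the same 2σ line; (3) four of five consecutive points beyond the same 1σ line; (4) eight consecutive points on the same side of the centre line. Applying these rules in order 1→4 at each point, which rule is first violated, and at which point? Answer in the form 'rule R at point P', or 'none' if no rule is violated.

rule 3 at point 6

Zone of each point (C = within 1σ̂, B = 1σ̂–2σ̂, A = 2σ̂–3σ̂, * = beyond 3σ̂; sign = side of CL): 1:+C, 2:+B, 3:+C, 4:+A, 5:+B, 6:+B, 7:+C, 8:+B, 9:-B, 10:-C, 11:+C, 12:+B, 13:+C, 14:-C
Rule 3 (four of five consecutive points beyond the same 1σ limit) is satisfied at point 6.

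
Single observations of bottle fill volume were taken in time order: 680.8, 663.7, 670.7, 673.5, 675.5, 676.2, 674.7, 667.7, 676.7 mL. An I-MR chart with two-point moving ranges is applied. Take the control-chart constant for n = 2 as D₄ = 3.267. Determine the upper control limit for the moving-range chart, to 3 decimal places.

Moving ranges: 17.1, 7.0, 2.8, 2.0, 0.7, 1.5, 7.0, 9.0; M̄R̄ = 47.1000 / 8 = 5.8875
UCL_MR = D₄·M̄R̄ = 3.267 × 5.8875 = 19.2345

19.234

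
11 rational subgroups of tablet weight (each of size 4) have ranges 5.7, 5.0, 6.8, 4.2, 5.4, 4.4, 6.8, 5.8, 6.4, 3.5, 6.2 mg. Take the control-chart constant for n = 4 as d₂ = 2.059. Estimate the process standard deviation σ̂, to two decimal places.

2.66

R̄ = (5.7 + 5.0 + 6.8 + 4.2 + 5.4 + 4.4 + 6.8 + 5.8 + 6.4 + 3.5 + 6.2) / 11 = 5.4727
σ̂ = R̄ / d₂ = 5.4727 / 2.059 = 2.6580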